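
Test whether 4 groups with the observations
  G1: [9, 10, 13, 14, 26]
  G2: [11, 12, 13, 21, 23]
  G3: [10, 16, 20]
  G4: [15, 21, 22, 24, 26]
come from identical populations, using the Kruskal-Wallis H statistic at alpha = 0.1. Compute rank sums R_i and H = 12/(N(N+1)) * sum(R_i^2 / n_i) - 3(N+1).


Step 1: Combine all N = 18 observations and assign midranks.
sorted (value, group, rank): (9,G1,1), (10,G1,2.5), (10,G3,2.5), (11,G2,4), (12,G2,5), (13,G1,6.5), (13,G2,6.5), (14,G1,8), (15,G4,9), (16,G3,10), (20,G3,11), (21,G2,12.5), (21,G4,12.5), (22,G4,14), (23,G2,15), (24,G4,16), (26,G1,17.5), (26,G4,17.5)
Step 2: Sum ranks within each group.
R_1 = 35.5 (n_1 = 5)
R_2 = 43 (n_2 = 5)
R_3 = 23.5 (n_3 = 3)
R_4 = 69 (n_4 = 5)
Step 3: H = 12/(N(N+1)) * sum(R_i^2/n_i) - 3(N+1)
     = 12/(18*19) * (35.5^2/5 + 43^2/5 + 23.5^2/3 + 69^2/5) - 3*19
     = 0.035088 * 1758.13 - 57
     = 4.688889.
Step 4: Ties present; correction factor C = 1 - 24/(18^3 - 18) = 0.995872. Corrected H = 4.688889 / 0.995872 = 4.708325.
Step 5: Under H0, H ~ chi^2(3); p-value = 0.194444.
Step 6: alpha = 0.1. fail to reject H0.

H = 4.7083, df = 3, p = 0.194444, fail to reject H0.


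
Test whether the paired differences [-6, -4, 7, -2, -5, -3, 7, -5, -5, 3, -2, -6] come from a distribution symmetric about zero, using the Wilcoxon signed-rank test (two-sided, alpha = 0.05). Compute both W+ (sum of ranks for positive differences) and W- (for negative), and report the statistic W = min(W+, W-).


Step 1: Drop any zero differences (none here) and take |d_i|.
|d| = [6, 4, 7, 2, 5, 3, 7, 5, 5, 3, 2, 6]
Step 2: Midrank |d_i| (ties get averaged ranks).
ranks: |6|->9.5, |4|->5, |7|->11.5, |2|->1.5, |5|->7, |3|->3.5, |7|->11.5, |5|->7, |5|->7, |3|->3.5, |2|->1.5, |6|->9.5
Step 3: Attach original signs; sum ranks with positive sign and with negative sign.
W+ = 11.5 + 11.5 + 3.5 = 26.5
W- = 9.5 + 5 + 1.5 + 7 + 3.5 + 7 + 7 + 1.5 + 9.5 = 51.5
(Check: W+ + W- = 78 should equal n(n+1)/2 = 78.)
Step 4: Test statistic W = min(W+, W-) = 26.5.
Step 5: Ties in |d|, so use the tie-corrected normal approximation.
        E[W] = n(n+1)/4 = 12*13/4 = 39.
        Tie groups: |d|=2 (t=2), |d|=3 (t=2), |d|=5 (t=3), |d|=6 (t=2), |d|=7 (t=2); sum(t^3 - t) = 48.
        Var[W] = n(n+1)(2n+1)/24 - sum(t^3-t)/48 = 3900/24 - 48/48 = 161.5.
        z = (W - E[W]) / sqrt(Var[W]) = (26.5 - 39) / 12.7083 = -0.9836.
        Two-sided p = 2*Phi(z) = 0.325306.
Step 6: alpha = 0.05. fail to reject H0.

W+ = 26.5, W- = 51.5, W = min = 26.5, p = 0.325306, fail to reject H0.


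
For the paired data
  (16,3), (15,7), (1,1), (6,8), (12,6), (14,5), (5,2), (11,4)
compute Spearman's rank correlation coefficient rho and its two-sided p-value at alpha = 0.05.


Step 1: Rank x and y separately (midranks; no ties here).
rank(x): 16->8, 15->7, 1->1, 6->3, 12->5, 14->6, 5->2, 11->4
rank(y): 3->3, 7->7, 1->1, 8->8, 6->6, 5->5, 2->2, 4->4
Step 2: d_i = R_x(i) - R_y(i); compute d_i^2.
  (8-3)^2=25, (7-7)^2=0, (1-1)^2=0, (3-8)^2=25, (5-6)^2=1, (6-5)^2=1, (2-2)^2=0, (4-4)^2=0
sum(d^2) = 52.
Step 3: rho = 1 - 6*52 / (8*(8^2 - 1)) = 1 - 312/504 = 0.380952.
Step 4: Under H0, t = rho * sqrt((n-2)/(1-rho^2)) = 1.0092 ~ t(6).
Step 5: Two-sided p-value from the t-distribution with 6 df = 0.351813.
Step 6: alpha = 0.05. fail to reject H0.

rho = 0.3810, p = 0.351813, fail to reject H0 at alpha = 0.05.


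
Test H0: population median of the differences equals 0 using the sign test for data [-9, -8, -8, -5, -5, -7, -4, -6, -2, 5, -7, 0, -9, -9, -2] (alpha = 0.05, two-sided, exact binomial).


Step 1: Discard zero differences. Original n = 15; n_eff = number of nonzero differences = 14.
Nonzero differences (with sign): -9, -8, -8, -5, -5, -7, -4, -6, -2, +5, -7, -9, -9, -2
Step 2: Count signs: positive = 1, negative = 13.
Step 3: Under H0: P(positive) = 0.5, so the number of positives S ~ Bin(14, 0.5).
Step 4: Two-sided exact p-value = sum of Bin(14,0.5) probabilities at or below the observed probability = 0.001831.
Step 5: alpha = 0.05. reject H0.

n_eff = 14, pos = 1, neg = 13, p = 0.001831, reject H0.


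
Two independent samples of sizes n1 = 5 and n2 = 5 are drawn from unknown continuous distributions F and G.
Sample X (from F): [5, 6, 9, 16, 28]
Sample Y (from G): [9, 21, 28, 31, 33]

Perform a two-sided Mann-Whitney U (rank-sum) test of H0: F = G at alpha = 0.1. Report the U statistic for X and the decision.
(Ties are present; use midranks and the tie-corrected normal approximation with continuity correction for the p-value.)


Step 1: Combine and sort all 10 observations; assign midranks.
sorted (value, group): (5,X), (6,X), (9,X), (9,Y), (16,X), (21,Y), (28,X), (28,Y), (31,Y), (33,Y)
ranks: 5->1, 6->2, 9->3.5, 9->3.5, 16->5, 21->6, 28->7.5, 28->7.5, 31->9, 33->10
Step 2: Rank sum for X: R1 = 1 + 2 + 3.5 + 5 + 7.5 = 19.
Step 3: U_X = R1 - n1(n1+1)/2 = 19 - 5*6/2 = 19 - 15 = 4.
       U_Y = n1*n2 - U_X = 25 - 4 = 21.
Step 4: Ties are present, so use the tie-corrected normal approximation (with continuity correction) for the p-value.
Step 5: p-value = 0.092692; compare to alpha = 0.1. reject H0.

U_X = 4, p = 0.092692, reject H0 at alpha = 0.1.


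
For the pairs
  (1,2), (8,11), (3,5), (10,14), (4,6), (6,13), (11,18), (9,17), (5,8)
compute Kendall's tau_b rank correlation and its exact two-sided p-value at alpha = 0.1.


Step 1: Enumerate the 36 unordered pairs (i,j) with i<j and classify each by sign(x_j-x_i) * sign(y_j-y_i).
  (1,2):dx=+7,dy=+9->C; (1,3):dx=+2,dy=+3->C; (1,4):dx=+9,dy=+12->C; (1,5):dx=+3,dy=+4->C
  (1,6):dx=+5,dy=+11->C; (1,7):dx=+10,dy=+16->C; (1,8):dx=+8,dy=+15->C; (1,9):dx=+4,dy=+6->C
  (2,3):dx=-5,dy=-6->C; (2,4):dx=+2,dy=+3->C; (2,5):dx=-4,dy=-5->C; (2,6):dx=-2,dy=+2->D
  (2,7):dx=+3,dy=+7->C; (2,8):dx=+1,dy=+6->C; (2,9):dx=-3,dy=-3->C; (3,4):dx=+7,dy=+9->C
  (3,5):dx=+1,dy=+1->C; (3,6):dx=+3,dy=+8->C; (3,7):dx=+8,dy=+13->C; (3,8):dx=+6,dy=+12->C
  (3,9):dx=+2,dy=+3->C; (4,5):dx=-6,dy=-8->C; (4,6):dx=-4,dy=-1->C; (4,7):dx=+1,dy=+4->C
  (4,8):dx=-1,dy=+3->D; (4,9):dx=-5,dy=-6->C; (5,6):dx=+2,dy=+7->C; (5,7):dx=+7,dy=+12->C
  (5,8):dx=+5,dy=+11->C; (5,9):dx=+1,dy=+2->C; (6,7):dx=+5,dy=+5->C; (6,8):dx=+3,dy=+4->C
  (6,9):dx=-1,dy=-5->C; (7,8):dx=-2,dy=-1->C; (7,9):dx=-6,dy=-10->C; (8,9):dx=-4,dy=-9->C
Step 2: C = 34, D = 2, total pairs = 36.
Step 3: tau = (C - D)/(n(n-1)/2) = (34 - 2)/36 = 0.888889.
Step 4: Exact two-sided p-value (enumerate n! = 362880 permutations of y under H0): p = 0.000243.
Step 5: alpha = 0.1. reject H0.

tau_b = 0.8889 (C=34, D=2), p = 0.000243, reject H0.


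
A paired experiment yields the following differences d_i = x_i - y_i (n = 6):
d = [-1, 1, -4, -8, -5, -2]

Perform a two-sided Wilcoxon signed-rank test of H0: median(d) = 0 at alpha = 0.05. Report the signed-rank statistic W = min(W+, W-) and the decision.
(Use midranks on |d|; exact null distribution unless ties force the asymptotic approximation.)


Step 1: Drop any zero differences (none here) and take |d_i|.
|d| = [1, 1, 4, 8, 5, 2]
Step 2: Midrank |d_i| (ties get averaged ranks).
ranks: |1|->1.5, |1|->1.5, |4|->4, |8|->6, |5|->5, |2|->3
Step 3: Attach original signs; sum ranks with positive sign and with negative sign.
W+ = 1.5 = 1.5
W- = 1.5 + 4 + 6 + 5 + 3 = 19.5
(Check: W+ + W- = 21 should equal n(n+1)/2 = 21.)
Step 4: Test statistic W = min(W+, W-) = 1.5.
Step 5: Ties in |d|, so use the tie-corrected normal approximation.
        E[W] = n(n+1)/4 = 6*7/4 = 10.5.
        Tie groups: |d|=1 (t=2); sum(t^3 - t) = 6.
        Var[W] = n(n+1)(2n+1)/24 - sum(t^3-t)/48 = 546/24 - 6/48 = 22.625.
        z = (W - E[W]) / sqrt(Var[W]) = (1.5 - 10.5) / 4.7566 = -1.8921.
        Two-sided p = 2*Phi(z) = 0.058475.
Step 6: alpha = 0.05. fail to reject H0.

W+ = 1.5, W- = 19.5, W = min = 1.5, p = 0.058475, fail to reject H0.


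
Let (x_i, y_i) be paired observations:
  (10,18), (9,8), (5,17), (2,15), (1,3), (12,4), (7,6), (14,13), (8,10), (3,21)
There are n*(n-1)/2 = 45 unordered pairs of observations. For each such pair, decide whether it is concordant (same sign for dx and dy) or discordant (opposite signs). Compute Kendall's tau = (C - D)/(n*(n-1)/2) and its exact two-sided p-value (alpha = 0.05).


Step 1: Enumerate the 45 unordered pairs (i,j) with i<j and classify each by sign(x_j-x_i) * sign(y_j-y_i).
  (1,2):dx=-1,dy=-10->C; (1,3):dx=-5,dy=-1->C; (1,4):dx=-8,dy=-3->C; (1,5):dx=-9,dy=-15->C
  (1,6):dx=+2,dy=-14->D; (1,7):dx=-3,dy=-12->C; (1,8):dx=+4,dy=-5->D; (1,9):dx=-2,dy=-8->C
  (1,10):dx=-7,dy=+3->D; (2,3):dx=-4,dy=+9->D; (2,4):dx=-7,dy=+7->D; (2,5):dx=-8,dy=-5->C
  (2,6):dx=+3,dy=-4->D; (2,7):dx=-2,dy=-2->C; (2,8):dx=+5,dy=+5->C; (2,9):dx=-1,dy=+2->D
  (2,10):dx=-6,dy=+13->D; (3,4):dx=-3,dy=-2->C; (3,5):dx=-4,dy=-14->C; (3,6):dx=+7,dy=-13->D
  (3,7):dx=+2,dy=-11->D; (3,8):dx=+9,dy=-4->D; (3,9):dx=+3,dy=-7->D; (3,10):dx=-2,dy=+4->D
  (4,5):dx=-1,dy=-12->C; (4,6):dx=+10,dy=-11->D; (4,7):dx=+5,dy=-9->D; (4,8):dx=+12,dy=-2->D
  (4,9):dx=+6,dy=-5->D; (4,10):dx=+1,dy=+6->C; (5,6):dx=+11,dy=+1->C; (5,7):dx=+6,dy=+3->C
  (5,8):dx=+13,dy=+10->C; (5,9):dx=+7,dy=+7->C; (5,10):dx=+2,dy=+18->C; (6,7):dx=-5,dy=+2->D
  (6,8):dx=+2,dy=+9->C; (6,9):dx=-4,dy=+6->D; (6,10):dx=-9,dy=+17->D; (7,8):dx=+7,dy=+7->C
  (7,9):dx=+1,dy=+4->C; (7,10):dx=-4,dy=+15->D; (8,9):dx=-6,dy=-3->C; (8,10):dx=-11,dy=+8->D
  (9,10):dx=-5,dy=+11->D
Step 2: C = 22, D = 23, total pairs = 45.
Step 3: tau = (C - D)/(n(n-1)/2) = (22 - 23)/45 = -0.022222.
Step 4: Exact two-sided p-value (enumerate n! = 3628800 permutations of y under H0): p = 1.000000.
Step 5: alpha = 0.05. fail to reject H0.

tau_b = -0.0222 (C=22, D=23), p = 1.000000, fail to reject H0.


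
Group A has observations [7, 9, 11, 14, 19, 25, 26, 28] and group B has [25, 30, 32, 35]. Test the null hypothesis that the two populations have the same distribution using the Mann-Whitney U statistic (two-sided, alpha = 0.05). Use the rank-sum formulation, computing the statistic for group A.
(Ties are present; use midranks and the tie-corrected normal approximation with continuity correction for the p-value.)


Step 1: Combine and sort all 12 observations; assign midranks.
sorted (value, group): (7,X), (9,X), (11,X), (14,X), (19,X), (25,X), (25,Y), (26,X), (28,X), (30,Y), (32,Y), (35,Y)
ranks: 7->1, 9->2, 11->3, 14->4, 19->5, 25->6.5, 25->6.5, 26->8, 28->9, 30->10, 32->11, 35->12
Step 2: Rank sum for X: R1 = 1 + 2 + 3 + 4 + 5 + 6.5 + 8 + 9 = 38.5.
Step 3: U_X = R1 - n1(n1+1)/2 = 38.5 - 8*9/2 = 38.5 - 36 = 2.5.
       U_Y = n1*n2 - U_X = 32 - 2.5 = 29.5.
Step 4: Ties are present, so use the tie-corrected normal approximation (with continuity correction) for the p-value.
Step 5: p-value = 0.026980; compare to alpha = 0.05. reject H0.

U_X = 2.5, p = 0.026980, reject H0 at alpha = 0.05.


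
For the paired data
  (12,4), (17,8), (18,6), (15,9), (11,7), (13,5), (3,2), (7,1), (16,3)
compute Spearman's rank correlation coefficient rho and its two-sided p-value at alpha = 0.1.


Step 1: Rank x and y separately (midranks; no ties here).
rank(x): 12->4, 17->8, 18->9, 15->6, 11->3, 13->5, 3->1, 7->2, 16->7
rank(y): 4->4, 8->8, 6->6, 9->9, 7->7, 5->5, 2->2, 1->1, 3->3
Step 2: d_i = R_x(i) - R_y(i); compute d_i^2.
  (4-4)^2=0, (8-8)^2=0, (9-6)^2=9, (6-9)^2=9, (3-7)^2=16, (5-5)^2=0, (1-2)^2=1, (2-1)^2=1, (7-3)^2=16
sum(d^2) = 52.
Step 3: rho = 1 - 6*52 / (9*(9^2 - 1)) = 1 - 312/720 = 0.566667.
Step 4: Under H0, t = rho * sqrt((n-2)/(1-rho^2)) = 1.8196 ~ t(7).
Step 5: Two-sided p-value from the t-distribution with 7 df = 0.111633.
Step 6: alpha = 0.1. fail to reject H0.

rho = 0.5667, p = 0.111633, fail to reject H0 at alpha = 0.1.


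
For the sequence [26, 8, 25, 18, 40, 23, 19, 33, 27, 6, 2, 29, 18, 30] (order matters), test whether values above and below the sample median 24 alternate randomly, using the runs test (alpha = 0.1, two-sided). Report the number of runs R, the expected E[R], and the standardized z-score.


Step 1: Compute median = 24; label A = above, B = below.
Labels in order: ABABABBAABBABA  (n_A = 7, n_B = 7)
Step 2: Count runs R = 11.
Step 3: Under H0 (random ordering), E[R] = 2*n_A*n_B/(n_A+n_B) + 1 = 2*7*7/14 + 1 = 8.0000.
        Var[R] = 2*n_A*n_B*(2*n_A*n_B - n_A - n_B) / ((n_A+n_B)^2 * (n_A+n_B-1)) = 8232/2548 = 3.2308.
        SD[R] = 1.7974.
Step 4: Continuity-corrected z = (R - 0.5 - E[R]) / SD[R] = (11 - 0.5 - 8.0000) / 1.7974 = 1.3909.
Step 5: Two-sided p-value via normal approximation = 2*(1 - Phi(|z|)) = 0.164264.
Step 6: alpha = 0.1. fail to reject H0.

R = 11, z = 1.3909, p = 0.164264, fail to reject H0.


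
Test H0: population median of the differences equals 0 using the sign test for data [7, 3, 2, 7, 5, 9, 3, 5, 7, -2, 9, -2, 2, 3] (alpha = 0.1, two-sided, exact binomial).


Step 1: Discard zero differences. Original n = 14; n_eff = number of nonzero differences = 14.
Nonzero differences (with sign): +7, +3, +2, +7, +5, +9, +3, +5, +7, -2, +9, -2, +2, +3
Step 2: Count signs: positive = 12, negative = 2.
Step 3: Under H0: P(positive) = 0.5, so the number of positives S ~ Bin(14, 0.5).
Step 4: Two-sided exact p-value = sum of Bin(14,0.5) probabilities at or below the observed probability = 0.012939.
Step 5: alpha = 0.1. reject H0.

n_eff = 14, pos = 12, neg = 2, p = 0.012939, reject H0.


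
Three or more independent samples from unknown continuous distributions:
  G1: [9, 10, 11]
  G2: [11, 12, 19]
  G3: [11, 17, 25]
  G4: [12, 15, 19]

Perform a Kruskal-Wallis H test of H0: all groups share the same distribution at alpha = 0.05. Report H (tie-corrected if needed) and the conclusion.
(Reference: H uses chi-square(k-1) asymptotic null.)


Step 1: Combine all N = 12 observations and assign midranks.
sorted (value, group, rank): (9,G1,1), (10,G1,2), (11,G1,4), (11,G2,4), (11,G3,4), (12,G2,6.5), (12,G4,6.5), (15,G4,8), (17,G3,9), (19,G2,10.5), (19,G4,10.5), (25,G3,12)
Step 2: Sum ranks within each group.
R_1 = 7 (n_1 = 3)
R_2 = 21 (n_2 = 3)
R_3 = 25 (n_3 = 3)
R_4 = 25 (n_4 = 3)
Step 3: H = 12/(N(N+1)) * sum(R_i^2/n_i) - 3(N+1)
     = 12/(12*13) * (7^2/3 + 21^2/3 + 25^2/3 + 25^2/3) - 3*13
     = 0.076923 * 580 - 39
     = 5.615385.
Step 4: Ties present; correction factor C = 1 - 36/(12^3 - 12) = 0.979021. Corrected H = 5.615385 / 0.979021 = 5.735714.
Step 5: Under H0, H ~ chi^2(3); p-value = 0.125201.
Step 6: alpha = 0.05. fail to reject H0.

H = 5.7357, df = 3, p = 0.125201, fail to reject H0.


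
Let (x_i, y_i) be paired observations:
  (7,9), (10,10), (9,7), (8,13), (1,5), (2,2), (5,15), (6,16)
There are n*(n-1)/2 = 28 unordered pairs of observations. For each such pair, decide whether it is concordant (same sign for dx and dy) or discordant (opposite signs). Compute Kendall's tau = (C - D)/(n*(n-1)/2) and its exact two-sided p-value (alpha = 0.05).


Step 1: Enumerate the 28 unordered pairs (i,j) with i<j and classify each by sign(x_j-x_i) * sign(y_j-y_i).
  (1,2):dx=+3,dy=+1->C; (1,3):dx=+2,dy=-2->D; (1,4):dx=+1,dy=+4->C; (1,5):dx=-6,dy=-4->C
  (1,6):dx=-5,dy=-7->C; (1,7):dx=-2,dy=+6->D; (1,8):dx=-1,dy=+7->D; (2,3):dx=-1,dy=-3->C
  (2,4):dx=-2,dy=+3->D; (2,5):dx=-9,dy=-5->C; (2,6):dx=-8,dy=-8->C; (2,7):dx=-5,dy=+5->D
  (2,8):dx=-4,dy=+6->D; (3,4):dx=-1,dy=+6->D; (3,5):dx=-8,dy=-2->C; (3,6):dx=-7,dy=-5->C
  (3,7):dx=-4,dy=+8->D; (3,8):dx=-3,dy=+9->D; (4,5):dx=-7,dy=-8->C; (4,6):dx=-6,dy=-11->C
  (4,7):dx=-3,dy=+2->D; (4,8):dx=-2,dy=+3->D; (5,6):dx=+1,dy=-3->D; (5,7):dx=+4,dy=+10->C
  (5,8):dx=+5,dy=+11->C; (6,7):dx=+3,dy=+13->C; (6,8):dx=+4,dy=+14->C; (7,8):dx=+1,dy=+1->C
Step 2: C = 16, D = 12, total pairs = 28.
Step 3: tau = (C - D)/(n(n-1)/2) = (16 - 12)/28 = 0.142857.
Step 4: Exact two-sided p-value (enumerate n! = 40320 permutations of y under H0): p = 0.719544.
Step 5: alpha = 0.05. fail to reject H0.

tau_b = 0.1429 (C=16, D=12), p = 0.719544, fail to reject H0.


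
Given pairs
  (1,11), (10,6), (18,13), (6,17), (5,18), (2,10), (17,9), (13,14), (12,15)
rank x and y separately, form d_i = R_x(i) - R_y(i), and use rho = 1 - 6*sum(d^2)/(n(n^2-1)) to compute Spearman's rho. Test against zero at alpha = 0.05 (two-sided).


Step 1: Rank x and y separately (midranks; no ties here).
rank(x): 1->1, 10->5, 18->9, 6->4, 5->3, 2->2, 17->8, 13->7, 12->6
rank(y): 11->4, 6->1, 13->5, 17->8, 18->9, 10->3, 9->2, 14->6, 15->7
Step 2: d_i = R_x(i) - R_y(i); compute d_i^2.
  (1-4)^2=9, (5-1)^2=16, (9-5)^2=16, (4-8)^2=16, (3-9)^2=36, (2-3)^2=1, (8-2)^2=36, (7-6)^2=1, (6-7)^2=1
sum(d^2) = 132.
Step 3: rho = 1 - 6*132 / (9*(9^2 - 1)) = 1 - 792/720 = -0.100000.
Step 4: Under H0, t = rho * sqrt((n-2)/(1-rho^2)) = -0.2659 ~ t(7).
Step 5: Two-sided p-value from the t-distribution with 7 df = 0.797972.
Step 6: alpha = 0.05. fail to reject H0.

rho = -0.1000, p = 0.797972, fail to reject H0 at alpha = 0.05.


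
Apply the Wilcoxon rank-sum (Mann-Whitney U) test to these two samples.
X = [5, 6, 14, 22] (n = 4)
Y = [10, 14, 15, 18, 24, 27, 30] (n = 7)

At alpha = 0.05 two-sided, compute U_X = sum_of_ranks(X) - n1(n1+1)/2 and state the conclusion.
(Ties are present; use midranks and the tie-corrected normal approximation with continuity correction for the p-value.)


Step 1: Combine and sort all 11 observations; assign midranks.
sorted (value, group): (5,X), (6,X), (10,Y), (14,X), (14,Y), (15,Y), (18,Y), (22,X), (24,Y), (27,Y), (30,Y)
ranks: 5->1, 6->2, 10->3, 14->4.5, 14->4.5, 15->6, 18->7, 22->8, 24->9, 27->10, 30->11
Step 2: Rank sum for X: R1 = 1 + 2 + 4.5 + 8 = 15.5.
Step 3: U_X = R1 - n1(n1+1)/2 = 15.5 - 4*5/2 = 15.5 - 10 = 5.5.
       U_Y = n1*n2 - U_X = 28 - 5.5 = 22.5.
Step 4: Ties are present, so use the tie-corrected normal approximation (with continuity correction) for the p-value.
Step 5: p-value = 0.129695; compare to alpha = 0.05. fail to reject H0.

U_X = 5.5, p = 0.129695, fail to reject H0 at alpha = 0.05.


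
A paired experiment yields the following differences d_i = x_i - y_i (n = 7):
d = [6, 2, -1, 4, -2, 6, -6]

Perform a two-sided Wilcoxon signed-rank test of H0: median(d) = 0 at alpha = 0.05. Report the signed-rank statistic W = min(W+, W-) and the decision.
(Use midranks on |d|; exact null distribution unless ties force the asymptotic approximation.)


Step 1: Drop any zero differences (none here) and take |d_i|.
|d| = [6, 2, 1, 4, 2, 6, 6]
Step 2: Midrank |d_i| (ties get averaged ranks).
ranks: |6|->6, |2|->2.5, |1|->1, |4|->4, |2|->2.5, |6|->6, |6|->6
Step 3: Attach original signs; sum ranks with positive sign and with negative sign.
W+ = 6 + 2.5 + 4 + 6 = 18.5
W- = 1 + 2.5 + 6 = 9.5
(Check: W+ + W- = 28 should equal n(n+1)/2 = 28.)
Step 4: Test statistic W = min(W+, W-) = 9.5.
Step 5: Ties in |d|, so use the tie-corrected normal approximation.
        E[W] = n(n+1)/4 = 7*8/4 = 14.
        Tie groups: |d|=2 (t=2), |d|=6 (t=3); sum(t^3 - t) = 30.
        Var[W] = n(n+1)(2n+1)/24 - sum(t^3-t)/48 = 840/24 - 30/48 = 34.375.
        z = (W - E[W]) / sqrt(Var[W]) = (9.5 - 14) / 5.8630 = -0.7675.
        Two-sided p = 2*Phi(z) = 0.442771.
Step 6: alpha = 0.05. fail to reject H0.

W+ = 18.5, W- = 9.5, W = min = 9.5, p = 0.442771, fail to reject H0.


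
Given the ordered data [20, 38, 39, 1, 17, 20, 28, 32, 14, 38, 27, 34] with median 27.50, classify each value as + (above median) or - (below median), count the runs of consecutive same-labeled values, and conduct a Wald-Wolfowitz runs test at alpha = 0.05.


Step 1: Compute median = 27.50; label A = above, B = below.
Labels in order: BAABBBAABABA  (n_A = 6, n_B = 6)
Step 2: Count runs R = 8.
Step 3: Under H0 (random ordering), E[R] = 2*n_A*n_B/(n_A+n_B) + 1 = 2*6*6/12 + 1 = 7.0000.
        Var[R] = 2*n_A*n_B*(2*n_A*n_B - n_A - n_B) / ((n_A+n_B)^2 * (n_A+n_B-1)) = 4320/1584 = 2.7273.
        SD[R] = 1.6514.
Step 4: Continuity-corrected z = (R - 0.5 - E[R]) / SD[R] = (8 - 0.5 - 7.0000) / 1.6514 = 0.3028.
Step 5: Two-sided p-value via normal approximation = 2*(1 - Phi(|z|)) = 0.762069.
Step 6: alpha = 0.05. fail to reject H0.

R = 8, z = 0.3028, p = 0.762069, fail to reject H0.


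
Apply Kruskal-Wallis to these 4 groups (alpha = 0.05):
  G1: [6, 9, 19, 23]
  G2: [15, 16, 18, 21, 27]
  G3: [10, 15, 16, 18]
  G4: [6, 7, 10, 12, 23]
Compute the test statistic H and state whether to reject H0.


Step 1: Combine all N = 18 observations and assign midranks.
sorted (value, group, rank): (6,G1,1.5), (6,G4,1.5), (7,G4,3), (9,G1,4), (10,G3,5.5), (10,G4,5.5), (12,G4,7), (15,G2,8.5), (15,G3,8.5), (16,G2,10.5), (16,G3,10.5), (18,G2,12.5), (18,G3,12.5), (19,G1,14), (21,G2,15), (23,G1,16.5), (23,G4,16.5), (27,G2,18)
Step 2: Sum ranks within each group.
R_1 = 36 (n_1 = 4)
R_2 = 64.5 (n_2 = 5)
R_3 = 37 (n_3 = 4)
R_4 = 33.5 (n_4 = 5)
Step 3: H = 12/(N(N+1)) * sum(R_i^2/n_i) - 3(N+1)
     = 12/(18*19) * (36^2/4 + 64.5^2/5 + 37^2/4 + 33.5^2/5) - 3*19
     = 0.035088 * 1722.75 - 57
     = 3.447368.
Step 4: Ties present; correction factor C = 1 - 36/(18^3 - 18) = 0.993808. Corrected H = 3.447368 / 0.993808 = 3.468847.
Step 5: Under H0, H ~ chi^2(3); p-value = 0.324825.
Step 6: alpha = 0.05. fail to reject H0.

H = 3.4688, df = 3, p = 0.324825, fail to reject H0.


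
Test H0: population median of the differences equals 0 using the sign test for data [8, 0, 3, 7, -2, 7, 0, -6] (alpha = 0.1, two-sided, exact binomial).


Step 1: Discard zero differences. Original n = 8; n_eff = number of nonzero differences = 6.
Nonzero differences (with sign): +8, +3, +7, -2, +7, -6
Step 2: Count signs: positive = 4, negative = 2.
Step 3: Under H0: P(positive) = 0.5, so the number of positives S ~ Bin(6, 0.5).
Step 4: Two-sided exact p-value = sum of Bin(6,0.5) probabilities at or below the observed probability = 0.687500.
Step 5: alpha = 0.1. fail to reject H0.

n_eff = 6, pos = 4, neg = 2, p = 0.687500, fail to reject H0.


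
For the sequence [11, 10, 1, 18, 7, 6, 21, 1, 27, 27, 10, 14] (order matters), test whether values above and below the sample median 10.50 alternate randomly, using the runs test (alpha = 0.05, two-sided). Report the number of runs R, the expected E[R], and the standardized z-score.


Step 1: Compute median = 10.50; label A = above, B = below.
Labels in order: ABBABBABAABA  (n_A = 6, n_B = 6)
Step 2: Count runs R = 9.
Step 3: Under H0 (random ordering), E[R] = 2*n_A*n_B/(n_A+n_B) + 1 = 2*6*6/12 + 1 = 7.0000.
        Var[R] = 2*n_A*n_B*(2*n_A*n_B - n_A - n_B) / ((n_A+n_B)^2 * (n_A+n_B-1)) = 4320/1584 = 2.7273.
        SD[R] = 1.6514.
Step 4: Continuity-corrected z = (R - 0.5 - E[R]) / SD[R] = (9 - 0.5 - 7.0000) / 1.6514 = 0.9083.
Step 5: Two-sided p-value via normal approximation = 2*(1 - Phi(|z|)) = 0.363722.
Step 6: alpha = 0.05. fail to reject H0.

R = 9, z = 0.9083, p = 0.363722, fail to reject H0.


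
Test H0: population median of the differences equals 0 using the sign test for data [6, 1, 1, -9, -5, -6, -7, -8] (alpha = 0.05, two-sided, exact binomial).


Step 1: Discard zero differences. Original n = 8; n_eff = number of nonzero differences = 8.
Nonzero differences (with sign): +6, +1, +1, -9, -5, -6, -7, -8
Step 2: Count signs: positive = 3, negative = 5.
Step 3: Under H0: P(positive) = 0.5, so the number of positives S ~ Bin(8, 0.5).
Step 4: Two-sided exact p-value = sum of Bin(8,0.5) probabilities at or below the observed probability = 0.726562.
Step 5: alpha = 0.05. fail to reject H0.

n_eff = 8, pos = 3, neg = 5, p = 0.726562, fail to reject H0.


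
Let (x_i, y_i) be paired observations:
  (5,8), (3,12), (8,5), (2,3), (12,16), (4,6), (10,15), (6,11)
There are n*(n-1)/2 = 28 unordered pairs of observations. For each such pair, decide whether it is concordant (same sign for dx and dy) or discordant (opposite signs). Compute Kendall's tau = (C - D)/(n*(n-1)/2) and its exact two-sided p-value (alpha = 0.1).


Step 1: Enumerate the 28 unordered pairs (i,j) with i<j and classify each by sign(x_j-x_i) * sign(y_j-y_i).
  (1,2):dx=-2,dy=+4->D; (1,3):dx=+3,dy=-3->D; (1,4):dx=-3,dy=-5->C; (1,5):dx=+7,dy=+8->C
  (1,6):dx=-1,dy=-2->C; (1,7):dx=+5,dy=+7->C; (1,8):dx=+1,dy=+3->C; (2,3):dx=+5,dy=-7->D
  (2,4):dx=-1,dy=-9->C; (2,5):dx=+9,dy=+4->C; (2,6):dx=+1,dy=-6->D; (2,7):dx=+7,dy=+3->C
  (2,8):dx=+3,dy=-1->D; (3,4):dx=-6,dy=-2->C; (3,5):dx=+4,dy=+11->C; (3,6):dx=-4,dy=+1->D
  (3,7):dx=+2,dy=+10->C; (3,8):dx=-2,dy=+6->D; (4,5):dx=+10,dy=+13->C; (4,6):dx=+2,dy=+3->C
  (4,7):dx=+8,dy=+12->C; (4,8):dx=+4,dy=+8->C; (5,6):dx=-8,dy=-10->C; (5,7):dx=-2,dy=-1->C
  (5,8):dx=-6,dy=-5->C; (6,7):dx=+6,dy=+9->C; (6,8):dx=+2,dy=+5->C; (7,8):dx=-4,dy=-4->C
Step 2: C = 21, D = 7, total pairs = 28.
Step 3: tau = (C - D)/(n(n-1)/2) = (21 - 7)/28 = 0.500000.
Step 4: Exact two-sided p-value (enumerate n! = 40320 permutations of y under H0): p = 0.108681.
Step 5: alpha = 0.1. fail to reject H0.

tau_b = 0.5000 (C=21, D=7), p = 0.108681, fail to reject H0.


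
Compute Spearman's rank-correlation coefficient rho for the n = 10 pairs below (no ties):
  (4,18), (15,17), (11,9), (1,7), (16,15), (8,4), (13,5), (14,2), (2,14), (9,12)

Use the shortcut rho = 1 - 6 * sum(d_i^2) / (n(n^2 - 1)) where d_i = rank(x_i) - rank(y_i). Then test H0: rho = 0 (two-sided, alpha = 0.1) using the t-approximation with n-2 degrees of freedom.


Step 1: Rank x and y separately (midranks; no ties here).
rank(x): 4->3, 15->9, 11->6, 1->1, 16->10, 8->4, 13->7, 14->8, 2->2, 9->5
rank(y): 18->10, 17->9, 9->5, 7->4, 15->8, 4->2, 5->3, 2->1, 14->7, 12->6
Step 2: d_i = R_x(i) - R_y(i); compute d_i^2.
  (3-10)^2=49, (9-9)^2=0, (6-5)^2=1, (1-4)^2=9, (10-8)^2=4, (4-2)^2=4, (7-3)^2=16, (8-1)^2=49, (2-7)^2=25, (5-6)^2=1
sum(d^2) = 158.
Step 3: rho = 1 - 6*158 / (10*(10^2 - 1)) = 1 - 948/990 = 0.042424.
Step 4: Under H0, t = rho * sqrt((n-2)/(1-rho^2)) = 0.1201 ~ t(8).
Step 5: Two-sided p-value from the t-distribution with 8 df = 0.907364.
Step 6: alpha = 0.1. fail to reject H0.

rho = 0.0424, p = 0.907364, fail to reject H0 at alpha = 0.1.


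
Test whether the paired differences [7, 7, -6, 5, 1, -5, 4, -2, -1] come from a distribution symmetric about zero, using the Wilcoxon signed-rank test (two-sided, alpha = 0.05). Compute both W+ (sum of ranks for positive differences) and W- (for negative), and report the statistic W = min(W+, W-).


Step 1: Drop any zero differences (none here) and take |d_i|.
|d| = [7, 7, 6, 5, 1, 5, 4, 2, 1]
Step 2: Midrank |d_i| (ties get averaged ranks).
ranks: |7|->8.5, |7|->8.5, |6|->7, |5|->5.5, |1|->1.5, |5|->5.5, |4|->4, |2|->3, |1|->1.5
Step 3: Attach original signs; sum ranks with positive sign and with negative sign.
W+ = 8.5 + 8.5 + 5.5 + 1.5 + 4 = 28
W- = 7 + 5.5 + 3 + 1.5 = 17
(Check: W+ + W- = 45 should equal n(n+1)/2 = 45.)
Step 4: Test statistic W = min(W+, W-) = 17.
Step 5: Ties in |d|, so use the tie-corrected normal approximation.
        E[W] = n(n+1)/4 = 9*10/4 = 22.5.
        Tie groups: |d|=1 (t=2), |d|=5 (t=2), |d|=7 (t=2); sum(t^3 - t) = 18.
        Var[W] = n(n+1)(2n+1)/24 - sum(t^3-t)/48 = 1710/24 - 18/48 = 70.875.
        z = (W - E[W]) / sqrt(Var[W]) = (17 - 22.5) / 8.4187 = -0.6533.
        Two-sided p = 2*Phi(z) = 0.513560.
Step 6: alpha = 0.05. fail to reject H0.

W+ = 28, W- = 17, W = min = 17, p = 0.513560, fail to reject H0.


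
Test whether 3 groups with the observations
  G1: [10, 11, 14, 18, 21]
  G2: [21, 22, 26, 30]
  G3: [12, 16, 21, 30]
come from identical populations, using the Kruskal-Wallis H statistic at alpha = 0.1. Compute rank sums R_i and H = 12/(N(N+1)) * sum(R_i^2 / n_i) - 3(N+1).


Step 1: Combine all N = 13 observations and assign midranks.
sorted (value, group, rank): (10,G1,1), (11,G1,2), (12,G3,3), (14,G1,4), (16,G3,5), (18,G1,6), (21,G1,8), (21,G2,8), (21,G3,8), (22,G2,10), (26,G2,11), (30,G2,12.5), (30,G3,12.5)
Step 2: Sum ranks within each group.
R_1 = 21 (n_1 = 5)
R_2 = 41.5 (n_2 = 4)
R_3 = 28.5 (n_3 = 4)
Step 3: H = 12/(N(N+1)) * sum(R_i^2/n_i) - 3(N+1)
     = 12/(13*14) * (21^2/5 + 41.5^2/4 + 28.5^2/4) - 3*14
     = 0.065934 * 721.825 - 42
     = 5.592857.
Step 4: Ties present; correction factor C = 1 - 30/(13^3 - 13) = 0.986264. Corrected H = 5.592857 / 0.986264 = 5.670752.
Step 5: Under H0, H ~ chi^2(2); p-value = 0.058696.
Step 6: alpha = 0.1. reject H0.

H = 5.6708, df = 2, p = 0.058696, reject H0.


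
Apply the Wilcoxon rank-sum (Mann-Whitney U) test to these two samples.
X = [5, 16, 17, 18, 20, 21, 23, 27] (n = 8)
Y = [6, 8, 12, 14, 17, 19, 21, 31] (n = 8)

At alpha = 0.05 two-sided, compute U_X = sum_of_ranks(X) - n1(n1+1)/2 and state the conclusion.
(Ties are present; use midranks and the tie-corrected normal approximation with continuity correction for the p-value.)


Step 1: Combine and sort all 16 observations; assign midranks.
sorted (value, group): (5,X), (6,Y), (8,Y), (12,Y), (14,Y), (16,X), (17,X), (17,Y), (18,X), (19,Y), (20,X), (21,X), (21,Y), (23,X), (27,X), (31,Y)
ranks: 5->1, 6->2, 8->3, 12->4, 14->5, 16->6, 17->7.5, 17->7.5, 18->9, 19->10, 20->11, 21->12.5, 21->12.5, 23->14, 27->15, 31->16
Step 2: Rank sum for X: R1 = 1 + 6 + 7.5 + 9 + 11 + 12.5 + 14 + 15 = 76.
Step 3: U_X = R1 - n1(n1+1)/2 = 76 - 8*9/2 = 76 - 36 = 40.
       U_Y = n1*n2 - U_X = 64 - 40 = 24.
Step 4: Ties are present, so use the tie-corrected normal approximation (with continuity correction) for the p-value.
Step 5: p-value = 0.430218; compare to alpha = 0.05. fail to reject H0.

U_X = 40, p = 0.430218, fail to reject H0 at alpha = 0.05.


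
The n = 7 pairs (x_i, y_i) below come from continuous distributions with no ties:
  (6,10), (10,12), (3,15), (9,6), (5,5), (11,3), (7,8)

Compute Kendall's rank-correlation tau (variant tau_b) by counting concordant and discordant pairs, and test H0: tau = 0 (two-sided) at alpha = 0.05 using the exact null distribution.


Step 1: Enumerate the 21 unordered pairs (i,j) with i<j and classify each by sign(x_j-x_i) * sign(y_j-y_i).
  (1,2):dx=+4,dy=+2->C; (1,3):dx=-3,dy=+5->D; (1,4):dx=+3,dy=-4->D; (1,5):dx=-1,dy=-5->C
  (1,6):dx=+5,dy=-7->D; (1,7):dx=+1,dy=-2->D; (2,3):dx=-7,dy=+3->D; (2,4):dx=-1,dy=-6->C
  (2,5):dx=-5,dy=-7->C; (2,6):dx=+1,dy=-9->D; (2,7):dx=-3,dy=-4->C; (3,4):dx=+6,dy=-9->D
  (3,5):dx=+2,dy=-10->D; (3,6):dx=+8,dy=-12->D; (3,7):dx=+4,dy=-7->D; (4,5):dx=-4,dy=-1->C
  (4,6):dx=+2,dy=-3->D; (4,7):dx=-2,dy=+2->D; (5,6):dx=+6,dy=-2->D; (5,7):dx=+2,dy=+3->C
  (6,7):dx=-4,dy=+5->D
Step 2: C = 7, D = 14, total pairs = 21.
Step 3: tau = (C - D)/(n(n-1)/2) = (7 - 14)/21 = -0.333333.
Step 4: Exact two-sided p-value (enumerate n! = 5040 permutations of y under H0): p = 0.381349.
Step 5: alpha = 0.05. fail to reject H0.

tau_b = -0.3333 (C=7, D=14), p = 0.381349, fail to reject H0.


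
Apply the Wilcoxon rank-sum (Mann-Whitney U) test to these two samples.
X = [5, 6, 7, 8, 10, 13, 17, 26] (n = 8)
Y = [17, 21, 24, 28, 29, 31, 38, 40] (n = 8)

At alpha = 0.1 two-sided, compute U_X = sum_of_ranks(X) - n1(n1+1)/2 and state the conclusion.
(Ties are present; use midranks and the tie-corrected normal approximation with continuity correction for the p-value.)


Step 1: Combine and sort all 16 observations; assign midranks.
sorted (value, group): (5,X), (6,X), (7,X), (8,X), (10,X), (13,X), (17,X), (17,Y), (21,Y), (24,Y), (26,X), (28,Y), (29,Y), (31,Y), (38,Y), (40,Y)
ranks: 5->1, 6->2, 7->3, 8->4, 10->5, 13->6, 17->7.5, 17->7.5, 21->9, 24->10, 26->11, 28->12, 29->13, 31->14, 38->15, 40->16
Step 2: Rank sum for X: R1 = 1 + 2 + 3 + 4 + 5 + 6 + 7.5 + 11 = 39.5.
Step 3: U_X = R1 - n1(n1+1)/2 = 39.5 - 8*9/2 = 39.5 - 36 = 3.5.
       U_Y = n1*n2 - U_X = 64 - 3.5 = 60.5.
Step 4: Ties are present, so use the tie-corrected normal approximation (with continuity correction) for the p-value.
Step 5: p-value = 0.003253; compare to alpha = 0.1. reject H0.

U_X = 3.5, p = 0.003253, reject H0 at alpha = 0.1.


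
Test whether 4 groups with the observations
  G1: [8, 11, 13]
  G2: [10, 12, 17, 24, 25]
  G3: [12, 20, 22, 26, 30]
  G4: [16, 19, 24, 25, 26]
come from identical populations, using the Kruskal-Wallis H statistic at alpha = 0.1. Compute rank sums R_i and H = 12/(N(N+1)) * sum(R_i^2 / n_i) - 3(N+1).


Step 1: Combine all N = 18 observations and assign midranks.
sorted (value, group, rank): (8,G1,1), (10,G2,2), (11,G1,3), (12,G2,4.5), (12,G3,4.5), (13,G1,6), (16,G4,7), (17,G2,8), (19,G4,9), (20,G3,10), (22,G3,11), (24,G2,12.5), (24,G4,12.5), (25,G2,14.5), (25,G4,14.5), (26,G3,16.5), (26,G4,16.5), (30,G3,18)
Step 2: Sum ranks within each group.
R_1 = 10 (n_1 = 3)
R_2 = 41.5 (n_2 = 5)
R_3 = 60 (n_3 = 5)
R_4 = 59.5 (n_4 = 5)
Step 3: H = 12/(N(N+1)) * sum(R_i^2/n_i) - 3(N+1)
     = 12/(18*19) * (10^2/3 + 41.5^2/5 + 60^2/5 + 59.5^2/5) - 3*19
     = 0.035088 * 1805.83 - 57
     = 6.362573.
Step 4: Ties present; correction factor C = 1 - 24/(18^3 - 18) = 0.995872. Corrected H = 6.362573 / 0.995872 = 6.388946.
Step 5: Under H0, H ~ chi^2(3); p-value = 0.094147.
Step 6: alpha = 0.1. reject H0.

H = 6.3889, df = 3, p = 0.094147, reject H0.


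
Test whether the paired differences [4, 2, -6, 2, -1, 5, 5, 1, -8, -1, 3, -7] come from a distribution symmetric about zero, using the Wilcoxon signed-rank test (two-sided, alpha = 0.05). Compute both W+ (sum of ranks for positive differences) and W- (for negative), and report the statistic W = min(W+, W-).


Step 1: Drop any zero differences (none here) and take |d_i|.
|d| = [4, 2, 6, 2, 1, 5, 5, 1, 8, 1, 3, 7]
Step 2: Midrank |d_i| (ties get averaged ranks).
ranks: |4|->7, |2|->4.5, |6|->10, |2|->4.5, |1|->2, |5|->8.5, |5|->8.5, |1|->2, |8|->12, |1|->2, |3|->6, |7|->11
Step 3: Attach original signs; sum ranks with positive sign and with negative sign.
W+ = 7 + 4.5 + 4.5 + 8.5 + 8.5 + 2 + 6 = 41
W- = 10 + 2 + 12 + 2 + 11 = 37
(Check: W+ + W- = 78 should equal n(n+1)/2 = 78.)
Step 4: Test statistic W = min(W+, W-) = 37.
Step 5: Ties in |d|, so use the tie-corrected normal approximation.
        E[W] = n(n+1)/4 = 12*13/4 = 39.
        Tie groups: |d|=1 (t=3), |d|=2 (t=2), |d|=5 (t=2); sum(t^3 - t) = 36.
        Var[W] = n(n+1)(2n+1)/24 - sum(t^3-t)/48 = 3900/24 - 36/48 = 161.75.
        z = (W - E[W]) / sqrt(Var[W]) = (37 - 39) / 12.7181 = -0.1573.
        Two-sided p = 2*Phi(z) = 0.875043.
Step 6: alpha = 0.05. fail to reject H0.

W+ = 41, W- = 37, W = min = 37, p = 0.875043, fail to reject H0.


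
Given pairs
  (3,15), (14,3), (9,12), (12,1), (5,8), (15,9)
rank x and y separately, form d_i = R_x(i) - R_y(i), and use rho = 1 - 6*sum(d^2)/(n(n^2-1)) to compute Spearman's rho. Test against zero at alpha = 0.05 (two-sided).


Step 1: Rank x and y separately (midranks; no ties here).
rank(x): 3->1, 14->5, 9->3, 12->4, 5->2, 15->6
rank(y): 15->6, 3->2, 12->5, 1->1, 8->3, 9->4
Step 2: d_i = R_x(i) - R_y(i); compute d_i^2.
  (1-6)^2=25, (5-2)^2=9, (3-5)^2=4, (4-1)^2=9, (2-3)^2=1, (6-4)^2=4
sum(d^2) = 52.
Step 3: rho = 1 - 6*52 / (6*(6^2 - 1)) = 1 - 312/210 = -0.485714.
Step 4: Under H0, t = rho * sqrt((n-2)/(1-rho^2)) = -1.1113 ~ t(4).
Step 5: Two-sided p-value from the t-distribution with 4 df = 0.328723.
Step 6: alpha = 0.05. fail to reject H0.

rho = -0.4857, p = 0.328723, fail to reject H0 at alpha = 0.05.


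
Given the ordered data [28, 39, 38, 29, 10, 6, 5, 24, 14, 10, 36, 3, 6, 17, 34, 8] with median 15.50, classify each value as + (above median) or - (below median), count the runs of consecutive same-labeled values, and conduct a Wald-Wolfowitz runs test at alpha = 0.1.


Step 1: Compute median = 15.50; label A = above, B = below.
Labels in order: AAAABBBABBABBAAB  (n_A = 8, n_B = 8)
Step 2: Count runs R = 8.
Step 3: Under H0 (random ordering), E[R] = 2*n_A*n_B/(n_A+n_B) + 1 = 2*8*8/16 + 1 = 9.0000.
        Var[R] = 2*n_A*n_B*(2*n_A*n_B - n_A - n_B) / ((n_A+n_B)^2 * (n_A+n_B-1)) = 14336/3840 = 3.7333.
        SD[R] = 1.9322.
Step 4: Continuity-corrected z = (R + 0.5 - E[R]) / SD[R] = (8 + 0.5 - 9.0000) / 1.9322 = -0.2588.
Step 5: Two-sided p-value via normal approximation = 2*(1 - Phi(|z|)) = 0.795809.
Step 6: alpha = 0.1. fail to reject H0.

R = 8, z = -0.2588, p = 0.795809, fail to reject H0.


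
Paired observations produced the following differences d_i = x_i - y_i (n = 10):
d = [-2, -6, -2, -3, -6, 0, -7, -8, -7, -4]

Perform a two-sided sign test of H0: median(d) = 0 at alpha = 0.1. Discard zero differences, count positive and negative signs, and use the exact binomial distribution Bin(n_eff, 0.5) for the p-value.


Step 1: Discard zero differences. Original n = 10; n_eff = number of nonzero differences = 9.
Nonzero differences (with sign): -2, -6, -2, -3, -6, -7, -8, -7, -4
Step 2: Count signs: positive = 0, negative = 9.
Step 3: Under H0: P(positive) = 0.5, so the number of positives S ~ Bin(9, 0.5).
Step 4: Two-sided exact p-value = sum of Bin(9,0.5) probabilities at or below the observed probability = 0.003906.
Step 5: alpha = 0.1. reject H0.

n_eff = 9, pos = 0, neg = 9, p = 0.003906, reject H0.


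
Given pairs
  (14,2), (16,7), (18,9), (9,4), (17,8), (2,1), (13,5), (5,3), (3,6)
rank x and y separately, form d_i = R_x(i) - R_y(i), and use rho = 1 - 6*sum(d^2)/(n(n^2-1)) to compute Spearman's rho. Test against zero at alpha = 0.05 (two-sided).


Step 1: Rank x and y separately (midranks; no ties here).
rank(x): 14->6, 16->7, 18->9, 9->4, 17->8, 2->1, 13->5, 5->3, 3->2
rank(y): 2->2, 7->7, 9->9, 4->4, 8->8, 1->1, 5->5, 3->3, 6->6
Step 2: d_i = R_x(i) - R_y(i); compute d_i^2.
  (6-2)^2=16, (7-7)^2=0, (9-9)^2=0, (4-4)^2=0, (8-8)^2=0, (1-1)^2=0, (5-5)^2=0, (3-3)^2=0, (2-6)^2=16
sum(d^2) = 32.
Step 3: rho = 1 - 6*32 / (9*(9^2 - 1)) = 1 - 192/720 = 0.733333.
Step 4: Under H0, t = rho * sqrt((n-2)/(1-rho^2)) = 2.8538 ~ t(7).
Step 5: Two-sided p-value from the t-distribution with 7 df = 0.024554.
Step 6: alpha = 0.05. reject H0.

rho = 0.7333, p = 0.024554, reject H0 at alpha = 0.05.


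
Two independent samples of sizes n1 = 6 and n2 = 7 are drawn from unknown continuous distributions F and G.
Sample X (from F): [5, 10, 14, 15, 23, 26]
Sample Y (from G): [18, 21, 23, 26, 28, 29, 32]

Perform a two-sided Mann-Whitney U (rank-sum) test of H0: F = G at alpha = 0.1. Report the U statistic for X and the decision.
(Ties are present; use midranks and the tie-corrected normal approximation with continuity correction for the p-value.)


Step 1: Combine and sort all 13 observations; assign midranks.
sorted (value, group): (5,X), (10,X), (14,X), (15,X), (18,Y), (21,Y), (23,X), (23,Y), (26,X), (26,Y), (28,Y), (29,Y), (32,Y)
ranks: 5->1, 10->2, 14->3, 15->4, 18->5, 21->6, 23->7.5, 23->7.5, 26->9.5, 26->9.5, 28->11, 29->12, 32->13
Step 2: Rank sum for X: R1 = 1 + 2 + 3 + 4 + 7.5 + 9.5 = 27.
Step 3: U_X = R1 - n1(n1+1)/2 = 27 - 6*7/2 = 27 - 21 = 6.
       U_Y = n1*n2 - U_X = 42 - 6 = 36.
Step 4: Ties are present, so use the tie-corrected normal approximation (with continuity correction) for the p-value.
Step 5: p-value = 0.037788; compare to alpha = 0.1. reject H0.

U_X = 6, p = 0.037788, reject H0 at alpha = 0.1.


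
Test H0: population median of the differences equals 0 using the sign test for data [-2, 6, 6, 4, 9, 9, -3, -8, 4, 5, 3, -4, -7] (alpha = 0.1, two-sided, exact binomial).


Step 1: Discard zero differences. Original n = 13; n_eff = number of nonzero differences = 13.
Nonzero differences (with sign): -2, +6, +6, +4, +9, +9, -3, -8, +4, +5, +3, -4, -7
Step 2: Count signs: positive = 8, negative = 5.
Step 3: Under H0: P(positive) = 0.5, so the number of positives S ~ Bin(13, 0.5).
Step 4: Two-sided exact p-value = sum of Bin(13,0.5) probabilities at or below the observed probability = 0.581055.
Step 5: alpha = 0.1. fail to reject H0.

n_eff = 13, pos = 8, neg = 5, p = 0.581055, fail to reject H0.


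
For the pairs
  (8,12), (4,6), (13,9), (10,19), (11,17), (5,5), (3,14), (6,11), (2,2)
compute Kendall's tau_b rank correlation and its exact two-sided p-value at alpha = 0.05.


Step 1: Enumerate the 36 unordered pairs (i,j) with i<j and classify each by sign(x_j-x_i) * sign(y_j-y_i).
  (1,2):dx=-4,dy=-6->C; (1,3):dx=+5,dy=-3->D; (1,4):dx=+2,dy=+7->C; (1,5):dx=+3,dy=+5->C
  (1,6):dx=-3,dy=-7->C; (1,7):dx=-5,dy=+2->D; (1,8):dx=-2,dy=-1->C; (1,9):dx=-6,dy=-10->C
  (2,3):dx=+9,dy=+3->C; (2,4):dx=+6,dy=+13->C; (2,5):dx=+7,dy=+11->C; (2,6):dx=+1,dy=-1->D
  (2,7):dx=-1,dy=+8->D; (2,8):dx=+2,dy=+5->C; (2,9):dx=-2,dy=-4->C; (3,4):dx=-3,dy=+10->D
  (3,5):dx=-2,dy=+8->D; (3,6):dx=-8,dy=-4->C; (3,7):dx=-10,dy=+5->D; (3,8):dx=-7,dy=+2->D
  (3,9):dx=-11,dy=-7->C; (4,5):dx=+1,dy=-2->D; (4,6):dx=-5,dy=-14->C; (4,7):dx=-7,dy=-5->C
  (4,8):dx=-4,dy=-8->C; (4,9):dx=-8,dy=-17->C; (5,6):dx=-6,dy=-12->C; (5,7):dx=-8,dy=-3->C
  (5,8):dx=-5,dy=-6->C; (5,9):dx=-9,dy=-15->C; (6,7):dx=-2,dy=+9->D; (6,8):dx=+1,dy=+6->C
  (6,9):dx=-3,dy=-3->C; (7,8):dx=+3,dy=-3->D; (7,9):dx=-1,dy=-12->C; (8,9):dx=-4,dy=-9->C
Step 2: C = 25, D = 11, total pairs = 36.
Step 3: tau = (C - D)/(n(n-1)/2) = (25 - 11)/36 = 0.388889.
Step 4: Exact two-sided p-value (enumerate n! = 362880 permutations of y under H0): p = 0.180181.
Step 5: alpha = 0.05. fail to reject H0.

tau_b = 0.3889 (C=25, D=11), p = 0.180181, fail to reject H0.
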